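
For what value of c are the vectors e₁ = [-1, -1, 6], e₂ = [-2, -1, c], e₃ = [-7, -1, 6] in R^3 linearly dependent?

c = 6

The vectors are dependent exactly when the determinant of the matrix with rows e₁, e₂, e₃ vanishes.
The determinant works out to 6*c - 36.
Solving 6*c - 36 = 0 yields c = 6.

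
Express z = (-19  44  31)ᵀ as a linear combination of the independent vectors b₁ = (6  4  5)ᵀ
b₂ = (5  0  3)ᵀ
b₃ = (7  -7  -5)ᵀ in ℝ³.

z = 4b₁ - 3b₂ - 4b₃

Set up the augmented matrix [b₁ | b₂ | b₃ | z] and row-reduce.
Back-substitution yields (α₁, α₂, α₃) = (4, -3, -4).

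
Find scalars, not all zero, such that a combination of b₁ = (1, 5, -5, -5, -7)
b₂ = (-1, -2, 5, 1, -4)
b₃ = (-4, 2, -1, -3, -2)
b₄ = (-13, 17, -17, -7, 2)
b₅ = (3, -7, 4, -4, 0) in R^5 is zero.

2b₂ - 3b₃ + b₄ + b₅ = 0

Row-reduce the matrix with b₁, b₂, b₃, b₄, b₅ as columns; the null space gives the coefficients.
One solution (up to scaling) is (0, 2, -3, 1, 1).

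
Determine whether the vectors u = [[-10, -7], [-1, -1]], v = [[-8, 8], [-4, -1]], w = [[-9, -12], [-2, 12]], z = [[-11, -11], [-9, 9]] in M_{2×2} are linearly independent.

linearly independent

Write each element as a coordinate vector in ℝ⁴ using {E₁₁, E₁₂, E₂₁, E₂₂}.
Row-reduce the matrix whose columns are u, v, w, z.
The reduction yields 4 nonzero rows, so the rank is 4.
Since rank = 4 (the number of vectors), the set is linearly independent.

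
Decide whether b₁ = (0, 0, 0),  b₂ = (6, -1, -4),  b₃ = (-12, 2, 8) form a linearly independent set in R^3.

One of the vectors is the zero vector, so the set is linearly dependent.

linearly dependent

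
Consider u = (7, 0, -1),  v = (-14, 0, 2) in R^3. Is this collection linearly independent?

Row-reduce the matrix whose columns are u, v.
The reduction yields 1 nonzero row, so the rank is 1.
Since rank 1 < 2, the set is linearly dependent.
Indeed 2u + v = 0.

linearly dependent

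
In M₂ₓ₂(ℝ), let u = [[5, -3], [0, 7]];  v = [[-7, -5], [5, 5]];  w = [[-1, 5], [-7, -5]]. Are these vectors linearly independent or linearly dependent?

linearly independent

Write each element as a coordinate vector in ℝ⁴ using {E₁₁, E₁₂, E₂₁, E₂₂}.
Place the vectors as rows of a 3×4 matrix and reduce to echelon form.
The reduction yields 3 nonzero rows, so the rank is 3.
Since rank = 3 (the number of vectors), the set is linearly independent.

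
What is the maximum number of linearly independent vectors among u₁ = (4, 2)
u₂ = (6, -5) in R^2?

Row-reduce the 2×2 matrix with these as rows.
There are 2 pivot columns, so rank = 2.

2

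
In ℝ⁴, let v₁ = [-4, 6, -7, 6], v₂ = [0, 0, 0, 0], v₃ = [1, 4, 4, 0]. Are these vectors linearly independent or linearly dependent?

linearly dependent

One of the vectors is the zero vector, so the set is linearly dependent.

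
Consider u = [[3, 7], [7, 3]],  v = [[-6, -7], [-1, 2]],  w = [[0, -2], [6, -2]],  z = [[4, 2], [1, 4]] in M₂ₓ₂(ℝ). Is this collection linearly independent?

Take coordinates with respect to the standard basis {E₁₁, E₁₂, E₂₁, E₂₂}.
The matrix [u|v|w|z] has determinant 1678.
A nonzero determinant means the columns are linearly independent.

linearly independent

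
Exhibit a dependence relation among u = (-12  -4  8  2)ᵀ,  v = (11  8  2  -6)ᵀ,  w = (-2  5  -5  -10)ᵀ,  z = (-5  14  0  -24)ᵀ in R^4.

Solve the homogeneous system with u, v, w, z as columns by row-reducing the coefficient matrix.
One solution (up to scaling) is (1, 1, 2, -1).

u + v + 2w - z = 0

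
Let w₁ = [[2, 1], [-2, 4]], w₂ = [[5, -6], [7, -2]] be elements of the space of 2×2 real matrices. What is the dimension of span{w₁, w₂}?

2

Pass to coordinate vectors with respect to the basis {E₁₁, E₁₂, E₂₁, E₂₂}.
Apply Gaussian elimination to the matrix whose rows are w₁, w₂.
Reduction leaves 2 leading entries, giving rank 2.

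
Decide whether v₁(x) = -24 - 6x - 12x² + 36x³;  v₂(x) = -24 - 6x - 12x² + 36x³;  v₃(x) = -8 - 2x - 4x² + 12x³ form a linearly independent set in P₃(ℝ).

linearly dependent

Take coordinates with respect to the standard basis {1, x, …, x³}.
Place the vectors as rows of a 3×4 matrix and reduce to echelon form.
The reduction yields 1 nonzero row, so the rank is 1.
Since rank 1 < 3, the set is linearly dependent.
Indeed v₁ - v₂ = 0.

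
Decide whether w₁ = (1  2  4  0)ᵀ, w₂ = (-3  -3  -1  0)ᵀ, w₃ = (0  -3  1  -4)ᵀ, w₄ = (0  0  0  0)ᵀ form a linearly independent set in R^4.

linearly dependent

One of the vectors is the zero vector, so the set is linearly dependent.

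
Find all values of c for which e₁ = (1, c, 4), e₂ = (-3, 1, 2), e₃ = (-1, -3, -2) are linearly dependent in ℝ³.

c = 11/2

The vectors are dependent exactly when the determinant of the matrix with rows e₁, e₂, e₃ vanishes.
Cofactor expansion gives det = 44 - 8*c.
This vanishes exactly when c = 11/2.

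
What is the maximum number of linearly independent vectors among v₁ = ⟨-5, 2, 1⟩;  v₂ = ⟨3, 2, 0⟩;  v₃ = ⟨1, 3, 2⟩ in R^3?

Form the matrix with v₁, v₂, v₃ as columns and reduce.
There are 3 pivot columns, so rank = 3.

3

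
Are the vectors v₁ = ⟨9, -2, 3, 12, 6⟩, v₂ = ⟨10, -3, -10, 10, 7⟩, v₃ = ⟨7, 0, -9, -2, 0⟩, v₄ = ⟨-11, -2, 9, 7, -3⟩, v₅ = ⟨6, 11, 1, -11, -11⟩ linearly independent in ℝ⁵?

linearly independent

The matrix [v₁|v₂|v₃|v₄|v₅] has determinant 48360.
A nonzero determinant means the columns are linearly independent.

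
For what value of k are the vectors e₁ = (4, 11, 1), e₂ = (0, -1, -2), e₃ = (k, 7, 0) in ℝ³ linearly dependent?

k = 8/3

Dependence holds iff the 3×3 matrix [e₁ e₂ e₃] is singular.
Expanding, det = 56 - 21*k.
Setting this to zero gives k = 8/3.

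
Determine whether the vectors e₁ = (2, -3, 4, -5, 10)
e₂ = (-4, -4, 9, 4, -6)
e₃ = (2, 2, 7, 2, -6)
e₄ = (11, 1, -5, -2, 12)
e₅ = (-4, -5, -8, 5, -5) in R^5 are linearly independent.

linearly independent

Form the 5×5 matrix with these as columns; its determinant is 18090.
A nonzero determinant means the columns are linearly independent.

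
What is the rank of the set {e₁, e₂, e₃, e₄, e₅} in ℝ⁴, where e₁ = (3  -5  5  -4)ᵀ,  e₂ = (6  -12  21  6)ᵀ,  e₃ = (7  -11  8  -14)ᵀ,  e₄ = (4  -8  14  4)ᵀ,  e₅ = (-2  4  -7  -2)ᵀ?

rank 2

Form the matrix with e₁, e₂, e₃, e₄, e₅ as columns and reduce.
Exactly 2 pivots survive; hence the rank is 2.
(With 5 elements in a 4-dimensional space the rank is at most 4.)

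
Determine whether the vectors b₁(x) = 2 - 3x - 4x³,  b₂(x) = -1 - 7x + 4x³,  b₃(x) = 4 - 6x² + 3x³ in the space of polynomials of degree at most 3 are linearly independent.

linearly independent

Take coordinates with respect to the standard basis {1, x, …, x³}.
Place the vectors as rows of a 3×4 matrix and reduce to echelon form.
The reduction yields 3 nonzero rows, so the rank is 3.
Since rank = 3 (the number of vectors), the set is linearly independent.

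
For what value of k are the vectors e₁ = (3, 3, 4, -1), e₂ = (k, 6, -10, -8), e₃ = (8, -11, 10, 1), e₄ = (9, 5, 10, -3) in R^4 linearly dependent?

The set is linearly dependent precisely when det[e₁; e₂; e₃; e₄] = 0.
Cofactor expansion gives det = 72*k - 276.
Setting this to zero gives k = 23/6.

k = 23/6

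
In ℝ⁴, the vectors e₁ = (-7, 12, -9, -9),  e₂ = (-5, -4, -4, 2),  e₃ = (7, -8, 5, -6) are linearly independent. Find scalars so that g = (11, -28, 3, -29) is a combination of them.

Set up the augmented matrix [e₁ | e₂ | e₃ | g] and row-reduce.
The system has the unique solution (α₁, α₂, α₃) = (1, 2, 4).

g = e₁ + 2e₂ + 4e₃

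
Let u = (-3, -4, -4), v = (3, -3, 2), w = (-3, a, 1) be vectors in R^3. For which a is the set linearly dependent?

a = 27/2

The set is linearly dependent precisely when det[u; v; w] = 0.
Expanding, det = 81 - 6*a.
Solving 81 - 6*a = 0 yields a = 27/2.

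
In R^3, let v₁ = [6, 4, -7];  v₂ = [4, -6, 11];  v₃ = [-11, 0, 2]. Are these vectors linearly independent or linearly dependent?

linearly independent

Form the 3×3 matrix with these as columns; its determinant is -126.
A nonzero determinant means the columns are linearly independent.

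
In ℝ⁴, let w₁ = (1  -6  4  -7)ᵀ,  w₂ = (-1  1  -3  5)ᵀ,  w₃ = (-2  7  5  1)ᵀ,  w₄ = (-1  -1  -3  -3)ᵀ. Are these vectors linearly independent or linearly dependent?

Place the vectors as rows of a 4×4 matrix and reduce to echelon form.
The reduction yields 4 nonzero rows, so the rank is 4.
Since rank = 4 (the number of vectors), the set is linearly independent.

linearly independent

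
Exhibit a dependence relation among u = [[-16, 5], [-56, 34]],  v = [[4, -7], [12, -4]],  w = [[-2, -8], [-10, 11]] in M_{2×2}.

u + 3v - 2w = 0

Take coordinates with respect to {E₁₁, E₁₂, E₂₁, E₂₂}.
Solve the homogeneous system with u, v, w as columns by row-reducing the coefficient matrix.
One solution (up to scaling) is (1, 3, -2).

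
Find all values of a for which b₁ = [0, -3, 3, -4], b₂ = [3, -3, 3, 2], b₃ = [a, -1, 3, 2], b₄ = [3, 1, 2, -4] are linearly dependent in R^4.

a = 49/9

Place the vectors as rows of a 4×4 matrix; dependence ⇔ determinant zero.
The determinant works out to 54*a - 294.
Setting this to zero gives a = 49/9.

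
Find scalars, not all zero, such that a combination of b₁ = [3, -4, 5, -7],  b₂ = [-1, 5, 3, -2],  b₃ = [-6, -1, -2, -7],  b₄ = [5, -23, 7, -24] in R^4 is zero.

Row-reduce the matrix with b₁, b₂, b₃, b₄ as columns; the null space gives the coefficients.
One solution (up to scaling) is (3, -2, 1, -1).

3b₁ - 2b₂ + b₃ - b₄ = 0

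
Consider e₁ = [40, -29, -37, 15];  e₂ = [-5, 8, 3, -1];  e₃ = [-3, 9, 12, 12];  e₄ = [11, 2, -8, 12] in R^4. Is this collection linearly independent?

linearly dependent

Form the 4×4 matrix with these as columns; its determinant is 0.
A zero determinant means the columns are linearly dependent.
Indeed e₁ + 3e₂ + e₃ - 2e₄ = 0.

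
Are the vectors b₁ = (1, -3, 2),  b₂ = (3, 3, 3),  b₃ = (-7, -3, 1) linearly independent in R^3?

The matrix [b₁|b₂|b₃] has determinant 108.
A nonzero determinant means the columns are linearly independent.

linearly independent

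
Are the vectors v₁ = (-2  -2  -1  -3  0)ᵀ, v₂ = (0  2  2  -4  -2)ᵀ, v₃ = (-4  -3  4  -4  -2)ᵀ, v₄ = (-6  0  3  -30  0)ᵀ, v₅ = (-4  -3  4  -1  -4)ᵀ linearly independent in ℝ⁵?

linearly dependent

Row-reduce the matrix whose columns are v₁, v₂, v₃, v₄, v₅.
The reduction yields 4 nonzero rows, so the rank is 4.
Since rank 4 < 5, the set is linearly dependent.
Indeed 3v₁ + 3v₂ + 3v₃ - v₄ - 3v₅ = 0.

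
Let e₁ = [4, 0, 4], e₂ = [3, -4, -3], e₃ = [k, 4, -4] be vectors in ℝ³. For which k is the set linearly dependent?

k = -10

The vectors are dependent exactly when the determinant of the matrix with rows e₁, e₂, e₃ vanishes.
The determinant works out to 16*k + 160.
This vanishes exactly when k = -10.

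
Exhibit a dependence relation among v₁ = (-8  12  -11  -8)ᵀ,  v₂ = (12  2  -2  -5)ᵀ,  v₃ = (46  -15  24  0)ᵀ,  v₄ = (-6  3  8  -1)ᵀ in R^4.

2v₁ - 3v₂ + v₃ - v₄ = 0

Set up α₁v₁ + … + α₄v₄ = 0 and solve the homogeneous system.
The free variable yields coefficients (2, -3, 1, -1) (any nonzero multiple also works).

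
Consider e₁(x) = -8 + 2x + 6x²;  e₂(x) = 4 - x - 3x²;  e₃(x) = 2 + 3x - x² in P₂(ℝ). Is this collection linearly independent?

Write each element as a coordinate vector in ℝ³ using {1, x, x²}.
One vector is a scalar multiple of another, so the set is dependent.

linearly dependent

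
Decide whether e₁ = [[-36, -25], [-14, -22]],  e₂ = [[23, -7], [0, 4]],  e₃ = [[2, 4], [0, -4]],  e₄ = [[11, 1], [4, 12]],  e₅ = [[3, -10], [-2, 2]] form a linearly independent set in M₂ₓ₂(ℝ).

linearly dependent

Take coordinates with respect to the standard basis {E₁₁, E₁₂, E₂₁, E₂₂}.
There are 5 vectors in a 4-dimensional space, so they cannot be linearly independent.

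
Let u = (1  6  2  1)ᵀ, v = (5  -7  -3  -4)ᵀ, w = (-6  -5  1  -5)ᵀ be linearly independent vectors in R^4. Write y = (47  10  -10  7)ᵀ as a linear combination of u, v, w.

y = 3u + 4v - 4w

Set up the augmented matrix [u | v | w | y] and row-reduce.
Row-reducing the augmented matrix gives the unique coefficients (c₁, c₂, c₃) = (3, 4, -4).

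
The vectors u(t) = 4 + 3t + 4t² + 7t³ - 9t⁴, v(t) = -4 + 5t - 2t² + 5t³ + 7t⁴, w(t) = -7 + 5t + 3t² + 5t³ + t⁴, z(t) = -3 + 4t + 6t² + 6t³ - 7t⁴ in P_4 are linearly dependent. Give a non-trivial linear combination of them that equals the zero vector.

u - v + 2w - 2z = 0

Write each element as a vector in ℝ⁵ using {1, t, …, t⁴}.
Row-reduce the matrix with u, v, w, z as columns; the null space gives the coefficients.
The free variable yields coefficients (1, -1, 2, -2) (any nonzero multiple also works).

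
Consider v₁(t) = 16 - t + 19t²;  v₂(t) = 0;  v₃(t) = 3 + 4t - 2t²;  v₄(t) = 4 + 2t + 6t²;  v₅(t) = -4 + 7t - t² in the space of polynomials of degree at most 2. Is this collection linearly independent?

linearly dependent

Take coordinates with respect to the standard basis {1, t, t²}.
There are 5 vectors in a 3-dimensional space, so they cannot be linearly independent.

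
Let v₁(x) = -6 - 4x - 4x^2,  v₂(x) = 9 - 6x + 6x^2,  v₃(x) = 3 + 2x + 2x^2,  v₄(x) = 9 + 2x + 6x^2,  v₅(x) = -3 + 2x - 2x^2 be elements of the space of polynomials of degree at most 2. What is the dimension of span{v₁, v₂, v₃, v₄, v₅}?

2

Use coordinates relative to {1, x, x^2}.
Apply Gaussian elimination to the matrix whose rows are v₁, v₂, v₃, v₄, v₅.
The echelon form has 2 nonzero rows, so the rank is 2.
(With 5 elements in a 3-dimensional space the rank is at most 3.)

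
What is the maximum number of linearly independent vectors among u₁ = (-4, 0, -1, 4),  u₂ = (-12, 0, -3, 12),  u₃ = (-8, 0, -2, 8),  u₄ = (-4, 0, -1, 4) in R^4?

1

Form the matrix with u₁, u₂, u₃, u₄ as columns and reduce.
The echelon form has 1 nonzero row, so the rank is 1.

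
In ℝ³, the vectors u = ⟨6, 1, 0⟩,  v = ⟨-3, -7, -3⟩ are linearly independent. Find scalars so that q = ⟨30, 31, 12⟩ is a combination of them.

q = 3u - 4v

Write q = c₁u + c₂v and equate components.
Row-reducing the augmented matrix gives the unique coefficients (c₁, c₂) = (3, -4).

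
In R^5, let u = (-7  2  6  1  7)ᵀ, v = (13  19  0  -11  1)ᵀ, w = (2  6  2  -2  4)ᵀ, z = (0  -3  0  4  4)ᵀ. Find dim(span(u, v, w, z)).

3

Put the 5×4 matrix [u|v|w|z] into echelon form.
Exactly 3 pivots survive; hence the rank is 3.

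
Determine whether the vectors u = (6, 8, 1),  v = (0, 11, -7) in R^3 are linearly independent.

linearly independent

Place the vectors as rows of a 2×3 matrix and reduce to echelon form.
The reduction yields 2 nonzero rows, so the rank is 2.
Since rank = 2 (the number of vectors), the set is linearly independent.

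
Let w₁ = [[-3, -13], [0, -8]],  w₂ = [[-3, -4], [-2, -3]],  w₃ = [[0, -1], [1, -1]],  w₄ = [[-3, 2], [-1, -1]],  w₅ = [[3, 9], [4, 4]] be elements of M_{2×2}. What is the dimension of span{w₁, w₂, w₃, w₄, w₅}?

dim = 3

Represent each element by its coordinate vector in ℝ⁴.
Apply Gaussian elimination to the matrix whose rows are w₁, w₂, w₃, w₄, w₅.
There are 3 pivot columns, so rank = 3.
(With 5 elements in a 4-dimensional space the rank is at most 4.)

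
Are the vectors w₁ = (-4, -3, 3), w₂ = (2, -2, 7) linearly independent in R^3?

linearly independent

Place the vectors as rows of a 2×3 matrix and reduce to echelon form.
The reduction yields 2 nonzero rows, so the rank is 2.
Since rank = 2 (the number of vectors), the set is linearly independent.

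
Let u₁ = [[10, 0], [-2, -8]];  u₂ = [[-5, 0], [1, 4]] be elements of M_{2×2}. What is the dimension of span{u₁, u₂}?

Pass to coordinate vectors with respect to the basis {E₁₁, E₁₂, E₂₁, E₂₂}.
Form the matrix with u₁, u₂ as columns and reduce.
The echelon form has 1 nonzero row, so the rank is 1.

1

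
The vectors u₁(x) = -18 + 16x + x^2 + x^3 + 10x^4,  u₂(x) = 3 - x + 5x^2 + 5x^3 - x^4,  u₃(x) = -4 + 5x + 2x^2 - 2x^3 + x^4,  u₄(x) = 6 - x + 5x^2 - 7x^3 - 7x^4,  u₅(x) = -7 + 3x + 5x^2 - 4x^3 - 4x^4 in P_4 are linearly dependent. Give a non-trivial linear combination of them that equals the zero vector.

u₁ - 3u₃ + u₄ = 0

Take coordinates with respect to {1, x, …, x^4}.
Row-reduce the matrix with u₁, u₂, u₃, u₄, u₅ as columns; the null space gives the coefficients.
The free variable yields coefficients (1, 0, -3, 1, 0) (any nonzero multiple also works).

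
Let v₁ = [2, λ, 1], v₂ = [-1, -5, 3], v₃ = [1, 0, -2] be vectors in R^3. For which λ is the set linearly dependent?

λ = -25

The set is linearly dependent precisely when det[v₁; v₂; v₃] = 0.
The determinant works out to λ + 25.
Solving λ + 25 = 0 yields λ = -25.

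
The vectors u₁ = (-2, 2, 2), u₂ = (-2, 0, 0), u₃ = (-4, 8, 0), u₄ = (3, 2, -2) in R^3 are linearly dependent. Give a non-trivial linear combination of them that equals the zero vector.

2u₁ + 3u₂ - u₃ + 2u₄ = 0

Set up α₁u₁ + … + α₄u₄ = 0 and solve the homogeneous system.
One solution (up to scaling) is (2, 3, -1, 2).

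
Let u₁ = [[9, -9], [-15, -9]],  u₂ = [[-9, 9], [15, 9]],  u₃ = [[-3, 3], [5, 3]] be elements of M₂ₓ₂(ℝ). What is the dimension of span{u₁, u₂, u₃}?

1

Represent each element by its coordinate vector in ℝ⁴.
Put the 4×3 matrix [u₁|u₂|u₃] into echelon form.
There is 1 pivot column, so rank = 1.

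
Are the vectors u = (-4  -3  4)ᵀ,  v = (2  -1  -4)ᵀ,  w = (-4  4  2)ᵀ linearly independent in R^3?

linearly independent

Form the 3×3 matrix with these as columns; its determinant is -76.
A nonzero determinant means the columns are linearly independent.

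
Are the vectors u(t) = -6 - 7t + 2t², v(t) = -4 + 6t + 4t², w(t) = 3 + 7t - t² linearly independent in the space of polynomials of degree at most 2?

linearly independent

Take coordinates with respect to the standard basis {1, t, t²}.
The matrix [u|v|w] has determinant 56.
A nonzero determinant means the columns are linearly independent.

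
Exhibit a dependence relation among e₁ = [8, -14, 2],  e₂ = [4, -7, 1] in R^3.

Set up α₁e₁ + α₂e₂ = 0 and solve the homogeneous system.
A generator of the null space is (1, -2).

e₁ - 2e₂ = 0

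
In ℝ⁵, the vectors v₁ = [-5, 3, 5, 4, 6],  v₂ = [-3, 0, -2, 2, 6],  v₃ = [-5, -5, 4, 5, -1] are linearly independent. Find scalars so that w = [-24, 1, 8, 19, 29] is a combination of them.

w = 2v₁ + 3v₂ + v₃

Write w = α₁v₁ + … + α₃v₃ and equate components.
Row-reducing the augmented matrix gives the unique coefficients (α₁, α₂, α₃) = (2, 3, 1).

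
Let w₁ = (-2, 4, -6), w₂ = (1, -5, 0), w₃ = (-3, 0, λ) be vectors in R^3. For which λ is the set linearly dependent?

Place the vectors as rows of a 3×3 matrix; dependence ⇔ determinant zero.
Expanding, det = 6*λ + 90.
Solving 6*λ + 90 = 0 yields λ = -15.

λ = -15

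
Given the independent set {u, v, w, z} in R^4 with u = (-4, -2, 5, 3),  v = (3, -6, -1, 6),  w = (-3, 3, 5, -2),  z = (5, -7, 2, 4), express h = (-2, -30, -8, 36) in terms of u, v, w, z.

Solve the system with u, v, w, z as columns and h as the right-hand side.
Back-substitution yields (c₁, …, c₄) = (4, 4, -4, -2).

h = 4u + 4v - 4w - 2z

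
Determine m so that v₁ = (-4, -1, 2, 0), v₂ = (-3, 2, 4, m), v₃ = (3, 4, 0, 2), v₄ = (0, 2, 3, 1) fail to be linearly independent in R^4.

m = 14/9

The vectors are dependent exactly when the determinant of the matrix with rows v₁, v₂, v₃, v₄ vanishes.
Cofactor expansion gives det = 42 - 27*m.
Setting this to zero gives m = 14/9.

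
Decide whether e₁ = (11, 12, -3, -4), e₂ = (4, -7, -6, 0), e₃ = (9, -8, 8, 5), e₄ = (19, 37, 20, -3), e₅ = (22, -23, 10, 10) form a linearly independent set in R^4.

linearly dependent

There are 5 vectors in a 4-dimensional space, so they cannot be linearly independent.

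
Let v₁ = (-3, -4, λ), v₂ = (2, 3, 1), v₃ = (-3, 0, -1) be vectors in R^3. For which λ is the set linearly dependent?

The set is linearly dependent precisely when det[v₁; v₂; v₃] = 0.
Cofactor expansion gives det = 9*λ + 13.
Setting this to zero gives λ = -13/9.

λ = -13/9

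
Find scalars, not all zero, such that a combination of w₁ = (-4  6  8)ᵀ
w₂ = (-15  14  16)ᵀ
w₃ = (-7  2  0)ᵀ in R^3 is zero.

Row-reduce the matrix with w₁, w₂, w₃ as columns; the null space gives the coefficients.
The free variable yields coefficients (2, -1, 1) (any nonzero multiple also works).

2w₁ - w₂ + w₃ = 0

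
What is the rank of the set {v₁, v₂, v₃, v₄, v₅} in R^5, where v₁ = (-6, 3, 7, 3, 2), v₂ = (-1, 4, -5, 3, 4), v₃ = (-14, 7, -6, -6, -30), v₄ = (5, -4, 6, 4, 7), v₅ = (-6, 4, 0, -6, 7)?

Form the matrix with v₁, v₂, v₃, v₄, v₅ as columns and reduce.
There are 4 pivot columns, so rank = 4.

rank 4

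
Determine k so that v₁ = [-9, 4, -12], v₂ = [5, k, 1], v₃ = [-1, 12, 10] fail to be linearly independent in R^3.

k = -8

Place the vectors as rows of a 3×3 matrix; dependence ⇔ determinant zero.
Expanding, det = -102*k - 816.
Setting this to zero gives k = -8.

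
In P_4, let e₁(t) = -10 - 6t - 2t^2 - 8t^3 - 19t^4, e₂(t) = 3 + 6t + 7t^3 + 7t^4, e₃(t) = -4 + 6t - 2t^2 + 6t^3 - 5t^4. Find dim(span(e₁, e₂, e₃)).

Pass to coordinate vectors with respect to the basis {1, t, …, t^4}.
Put the 5×3 matrix [e₁|e₂|e₃] into echelon form.
There are 2 pivot columns, so rank = 2.

dim = 2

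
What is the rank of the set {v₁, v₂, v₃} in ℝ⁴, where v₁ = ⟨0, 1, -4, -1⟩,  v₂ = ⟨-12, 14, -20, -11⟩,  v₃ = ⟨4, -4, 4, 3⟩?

2

Put the 4×3 matrix [v₁|v₂|v₃] into echelon form.
Reduction leaves 2 leading entries, giving rank 2.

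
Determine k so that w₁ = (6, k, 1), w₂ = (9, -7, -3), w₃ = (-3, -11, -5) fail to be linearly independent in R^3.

Dependence holds iff the 3×3 matrix [w₁ w₂ w₃] is singular.
Cofactor expansion gives det = 54*k - 108.
Solving 54*k - 108 = 0 yields k = 2.

k = 2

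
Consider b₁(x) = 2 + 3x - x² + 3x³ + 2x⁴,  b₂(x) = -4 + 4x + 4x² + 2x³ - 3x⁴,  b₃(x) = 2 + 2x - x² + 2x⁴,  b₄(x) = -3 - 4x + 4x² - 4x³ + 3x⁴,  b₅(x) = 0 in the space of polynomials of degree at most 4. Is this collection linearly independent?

linearly dependent

Write each element as a coordinate vector in ℝ⁵ using {1, x, …, x⁴}.
One of the vectors is the zero vector, so the set is linearly dependent.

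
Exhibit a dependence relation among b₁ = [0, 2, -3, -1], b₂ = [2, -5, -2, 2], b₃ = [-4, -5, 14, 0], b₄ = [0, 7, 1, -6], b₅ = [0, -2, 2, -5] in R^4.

Set up α₁b₁ + … + α₅b₅ = 0 and solve the homogeneous system.
One solution (up to scaling) is (3, 2, 1, 1, -1).

3b₁ + 2b₂ + b₃ + b₄ - b₅ = 0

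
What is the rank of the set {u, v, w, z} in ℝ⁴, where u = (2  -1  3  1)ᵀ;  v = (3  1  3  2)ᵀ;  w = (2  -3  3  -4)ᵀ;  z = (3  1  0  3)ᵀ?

Row-reduce the 4×4 matrix with these as rows.
The echelon form has 4 nonzero rows, so the rank is 4.

rank 4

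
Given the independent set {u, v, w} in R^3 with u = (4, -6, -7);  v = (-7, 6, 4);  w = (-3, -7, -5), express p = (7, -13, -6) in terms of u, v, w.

Since u, v, w are independent, the coefficients expressing p are uniquely determined by a linear system.
Row-reducing the augmented matrix gives the unique coefficients (c₁, c₂, c₃) = (-1, -2, 1).

p = -u - 2v + w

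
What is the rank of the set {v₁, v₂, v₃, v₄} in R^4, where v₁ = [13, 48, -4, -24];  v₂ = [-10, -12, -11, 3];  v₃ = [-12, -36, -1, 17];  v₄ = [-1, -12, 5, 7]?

Put the 4×4 matrix [v₁|v₂|v₃|v₄] into echelon form.
Reduction leaves 2 leading entries, giving rank 2.

rank 2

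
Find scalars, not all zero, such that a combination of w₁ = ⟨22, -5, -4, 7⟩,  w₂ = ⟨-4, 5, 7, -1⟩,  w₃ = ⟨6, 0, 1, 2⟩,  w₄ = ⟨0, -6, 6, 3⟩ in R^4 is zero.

Solve the homogeneous system with w₁, w₂, w₃, w₄ as columns by row-reducing the coefficient matrix.
A generator of the null space is (1, 1, -3, 0).

w₁ + w₂ - 3w₃ = 0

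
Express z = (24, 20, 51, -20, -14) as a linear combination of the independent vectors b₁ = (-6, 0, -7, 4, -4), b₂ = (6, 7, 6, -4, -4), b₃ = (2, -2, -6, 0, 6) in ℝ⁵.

z = -3b₁ + 2b₂ - 3b₃

Solve the system with b₁, b₂, b₃ as columns and z as the right-hand side.
Row-reducing the augmented matrix gives the unique coefficients (a₁, a₂, a₃) = (-3, 2, -3).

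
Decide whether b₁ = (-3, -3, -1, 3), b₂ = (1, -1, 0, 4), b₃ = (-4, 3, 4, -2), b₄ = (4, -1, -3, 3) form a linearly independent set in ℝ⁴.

The matrix [b₁|b₂|b₃|b₄] has determinant 104.
A nonzero determinant means the columns are linearly independent.

linearly independent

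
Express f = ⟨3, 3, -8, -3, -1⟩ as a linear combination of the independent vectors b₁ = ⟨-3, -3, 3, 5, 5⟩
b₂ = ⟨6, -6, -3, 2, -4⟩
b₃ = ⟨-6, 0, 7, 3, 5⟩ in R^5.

Write f = c₁b₁ + … + c₃b₃ and equate components.
Back-substitution yields (c₁, c₂, c₃) = (1, -1, -2).

f = b₁ - b₂ - 2b₃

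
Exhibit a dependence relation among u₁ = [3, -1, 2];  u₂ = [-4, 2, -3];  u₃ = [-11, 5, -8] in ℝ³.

u₁ - 2u₂ + u₃ = 0

Row-reduce the matrix with u₁, u₂, u₃ as columns; the null space gives the coefficients.
One solution (up to scaling) is (1, -2, 1).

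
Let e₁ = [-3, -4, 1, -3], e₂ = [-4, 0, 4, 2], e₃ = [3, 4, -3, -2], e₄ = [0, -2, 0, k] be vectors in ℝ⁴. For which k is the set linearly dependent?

Place the vectors as rows of a 4×4 matrix; dependence ⇔ determinant zero.
The determinant works out to 32*k - 8.
Setting this to zero gives k = 1/4.

k = 1/4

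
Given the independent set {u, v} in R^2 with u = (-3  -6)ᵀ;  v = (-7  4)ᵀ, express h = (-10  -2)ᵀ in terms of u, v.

h = u + v

Set up the augmented matrix [u | v | h] and row-reduce.
Back-substitution yields (c₁, c₂) = (1, 1).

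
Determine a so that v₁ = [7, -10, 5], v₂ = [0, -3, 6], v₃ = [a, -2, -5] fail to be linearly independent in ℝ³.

Dependence holds iff the 3×3 matrix [v₁ v₂ v₃] is singular.
Cofactor expansion gives det = 189 - 45*a.
Solving 189 - 45*a = 0 yields a = 21/5.

a = 21/5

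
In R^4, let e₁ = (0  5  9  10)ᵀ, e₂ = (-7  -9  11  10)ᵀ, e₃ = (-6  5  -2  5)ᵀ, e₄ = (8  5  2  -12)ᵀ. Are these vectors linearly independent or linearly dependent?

linearly independent

Form the 4×4 matrix with these as columns; its determinant is 12437.
A nonzero determinant means the columns are linearly independent.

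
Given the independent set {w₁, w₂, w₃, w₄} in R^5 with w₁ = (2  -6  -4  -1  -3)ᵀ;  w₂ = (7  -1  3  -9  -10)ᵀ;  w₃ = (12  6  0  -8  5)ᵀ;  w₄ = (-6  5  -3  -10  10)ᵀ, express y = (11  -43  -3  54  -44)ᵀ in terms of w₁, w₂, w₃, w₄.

Since w₁, w₂, w₃, w₄ are independent, the coefficients expressing y are uniquely determined by a linear system.
The system has the unique solution (a₁, …, a₄) = (3, -1, -1, -4).

y = 3w₁ - w₂ - w₃ - 4w₄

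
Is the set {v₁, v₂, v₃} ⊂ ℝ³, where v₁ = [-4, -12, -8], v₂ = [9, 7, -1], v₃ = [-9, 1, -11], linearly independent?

linearly independent

Form the 3×3 matrix with these as columns; its determinant is -1568.
A nonzero determinant means the columns are linearly independent.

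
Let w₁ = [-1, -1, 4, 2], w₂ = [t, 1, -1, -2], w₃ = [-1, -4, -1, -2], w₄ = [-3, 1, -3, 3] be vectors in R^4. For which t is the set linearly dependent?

t = 2

The vectors are dependent exactly when the determinant of the matrix with rows w₁, w₂, w₃, w₄ vanishes.
Expanding, det = 150 - 75*t.
Solving 150 - 75*t = 0 yields t = 2.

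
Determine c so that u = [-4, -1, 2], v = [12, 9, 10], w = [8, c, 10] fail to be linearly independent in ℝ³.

c = 29/4

The vectors are dependent exactly when the determinant of the matrix with rows u, v, w vanishes.
Cofactor expansion gives det = 64*c - 464.
Setting this to zero gives c = 29/4.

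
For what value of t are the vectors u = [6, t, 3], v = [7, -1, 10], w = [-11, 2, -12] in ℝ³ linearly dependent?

Dependence holds iff the 3×3 matrix [u v w] is singular.
Cofactor expansion gives det = -26*t - 39.
This vanishes exactly when t = -3/2.

t = -3/2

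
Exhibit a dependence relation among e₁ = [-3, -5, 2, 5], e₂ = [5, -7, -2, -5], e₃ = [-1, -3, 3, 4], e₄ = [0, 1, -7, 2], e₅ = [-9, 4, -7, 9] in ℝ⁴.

2e₁ - e₂ - 2e₃ + e₄ - e₅ = 0

Write the vectors as columns of a matrix and find a nonzero vector in its null space.
A generator of the null space is (2, -1, -2, 1, -1).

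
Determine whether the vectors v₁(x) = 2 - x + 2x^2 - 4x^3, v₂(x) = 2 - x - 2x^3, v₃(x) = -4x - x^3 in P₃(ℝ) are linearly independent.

Write each element as a coordinate vector in ℝ⁴ using {1, x, …, x^3}.
Place the vectors as rows of a 3×4 matrix and reduce to echelon form.
The reduction yields 3 nonzero rows, so the rank is 3.
Since rank = 3 (the number of vectors), the set is linearly independent.

linearly independent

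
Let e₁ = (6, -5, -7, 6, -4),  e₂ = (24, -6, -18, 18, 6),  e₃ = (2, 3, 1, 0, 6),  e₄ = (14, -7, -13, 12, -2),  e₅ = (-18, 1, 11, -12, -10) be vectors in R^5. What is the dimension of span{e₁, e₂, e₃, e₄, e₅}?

2

Row-reduce the 5×5 matrix with these as rows.
Reduction leaves 2 leading entries, giving rank 2.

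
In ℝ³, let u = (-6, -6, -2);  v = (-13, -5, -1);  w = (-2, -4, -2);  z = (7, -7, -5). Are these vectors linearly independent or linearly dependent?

There are 4 vectors in a 3-dimensional space, so they cannot be linearly independent.

linearly dependent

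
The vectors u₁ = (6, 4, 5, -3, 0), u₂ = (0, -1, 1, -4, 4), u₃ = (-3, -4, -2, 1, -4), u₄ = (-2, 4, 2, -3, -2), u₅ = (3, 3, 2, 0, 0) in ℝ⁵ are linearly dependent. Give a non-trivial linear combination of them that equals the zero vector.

u₁ - u₂ - u₃ - 3u₅ = 0

Write the vectors as columns of a matrix and find a nonzero vector in its null space.
A generator of the null space is (1, -1, -1, 0, -3).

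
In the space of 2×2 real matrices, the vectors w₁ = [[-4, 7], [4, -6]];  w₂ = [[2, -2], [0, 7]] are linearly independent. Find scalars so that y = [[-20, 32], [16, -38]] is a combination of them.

y = 4w₁ - 2w₂

Work in coordinates with respect to the standard basis {E₁₁, E₁₂, E₂₁, E₂₂}.
Set up the augmented matrix [w₁ | w₂ | y] and row-reduce.
Row-reducing the augmented matrix gives the unique coefficients (α₁, α₂) = (4, -2).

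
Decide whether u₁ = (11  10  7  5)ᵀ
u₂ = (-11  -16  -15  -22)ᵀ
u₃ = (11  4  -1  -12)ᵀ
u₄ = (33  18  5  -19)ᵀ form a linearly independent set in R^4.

Row-reduce the matrix whose columns are u₁, u₂, u₃, u₄.
The reduction yields 2 nonzero rows, so the rank is 2.
Since rank 2 < 4, the set is linearly dependent.
Indeed 2u₁ + u₂ - u₃ = 0.

linearly dependent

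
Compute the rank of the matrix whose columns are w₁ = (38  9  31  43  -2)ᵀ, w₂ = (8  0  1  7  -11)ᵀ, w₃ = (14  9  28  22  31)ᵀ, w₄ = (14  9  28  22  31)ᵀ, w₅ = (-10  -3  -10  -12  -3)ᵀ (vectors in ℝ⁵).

2

Form the matrix with w₁, w₂, w₃, w₄, w₅ as columns and reduce.
Exactly 2 pivots survive; hence the rank is 2.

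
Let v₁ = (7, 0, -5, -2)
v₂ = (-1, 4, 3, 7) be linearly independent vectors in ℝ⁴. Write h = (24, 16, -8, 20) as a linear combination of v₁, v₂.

Since v₁, v₂ are independent, the coefficients expressing h are uniquely determined by a linear system.
Back-substitution yields (a₁, a₂) = (4, 4).

h = 4v₁ + 4v₂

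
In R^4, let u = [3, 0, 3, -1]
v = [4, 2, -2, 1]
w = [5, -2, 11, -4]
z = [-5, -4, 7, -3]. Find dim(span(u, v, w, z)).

Row-reduce the 4×4 matrix with these as rows.
The echelon form has 2 nonzero rows, so the rank is 2.

2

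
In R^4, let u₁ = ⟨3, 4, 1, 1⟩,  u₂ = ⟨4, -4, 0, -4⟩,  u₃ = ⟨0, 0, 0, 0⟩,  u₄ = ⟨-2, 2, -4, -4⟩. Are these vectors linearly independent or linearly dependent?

linearly dependent

One of the vectors is the zero vector, so the set is linearly dependent.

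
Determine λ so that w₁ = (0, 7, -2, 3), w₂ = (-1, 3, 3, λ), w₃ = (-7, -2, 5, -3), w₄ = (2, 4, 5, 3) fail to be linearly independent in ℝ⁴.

λ = 14/11

The vectors are dependent exactly when the determinant of the matrix with rows w₁, w₂, w₃, w₄ vanishes.
The determinant works out to 363*λ - 462.
This vanishes exactly when λ = 14/11.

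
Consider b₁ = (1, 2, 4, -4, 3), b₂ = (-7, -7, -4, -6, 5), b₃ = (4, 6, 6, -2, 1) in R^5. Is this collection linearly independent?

Place the vectors as rows of a 3×5 matrix and reduce to echelon form.
The reduction yields 3 nonzero rows, so the rank is 3.
Since rank = 3 (the number of vectors), the set is linearly independent.

linearly independent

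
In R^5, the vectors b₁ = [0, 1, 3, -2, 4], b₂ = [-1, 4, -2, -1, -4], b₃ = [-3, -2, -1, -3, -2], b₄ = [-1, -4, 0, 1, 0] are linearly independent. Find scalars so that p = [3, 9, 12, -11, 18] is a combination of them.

Write p = c₁b₁ + … + c₄b₄ and equate components.
The system has the unique solution (c₁, …, c₄) = (3, -2, 1, -4).

p = 3b₁ - 2b₂ + b₃ - 4b₄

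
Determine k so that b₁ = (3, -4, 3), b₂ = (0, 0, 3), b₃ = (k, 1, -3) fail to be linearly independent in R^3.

Dependence holds iff the 3×3 matrix [b₁ b₂ b₃] is singular.
Expanding, det = -12*k - 9.
This vanishes exactly when k = -3/4.

k = -3/4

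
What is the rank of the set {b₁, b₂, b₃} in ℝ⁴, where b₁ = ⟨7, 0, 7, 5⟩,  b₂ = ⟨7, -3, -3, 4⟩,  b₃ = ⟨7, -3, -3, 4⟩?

rank 2

Apply Gaussian elimination to the matrix whose rows are b₁, b₂, b₃.
Exactly 2 pivots survive; hence the rank is 2.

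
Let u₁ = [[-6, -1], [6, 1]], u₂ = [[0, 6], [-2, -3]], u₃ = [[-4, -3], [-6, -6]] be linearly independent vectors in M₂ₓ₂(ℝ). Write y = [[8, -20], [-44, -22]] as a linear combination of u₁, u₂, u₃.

y = -4u₁ - 2u₂ + 4u₃

Identify each element with its coordinate vector in ℝ⁴ via {E₁₁, E₁₂, E₂₁, E₂₂}.
Solve the system with u₁, u₂, u₃ as columns and y as the right-hand side.
Back-substitution yields (c₁, c₂, c₃) = (-4, -2, 4).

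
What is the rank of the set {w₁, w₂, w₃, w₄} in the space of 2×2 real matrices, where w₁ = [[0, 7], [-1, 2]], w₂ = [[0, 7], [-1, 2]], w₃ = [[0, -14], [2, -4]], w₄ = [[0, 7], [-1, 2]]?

1

Pass to coordinate vectors with respect to the basis {E₁₁, E₁₂, E₂₁, E₂₂}.
Put the 4×4 matrix [w₁|w₂|w₃|w₄] into echelon form.
Exactly 1 pivot survives; hence the rank is 1.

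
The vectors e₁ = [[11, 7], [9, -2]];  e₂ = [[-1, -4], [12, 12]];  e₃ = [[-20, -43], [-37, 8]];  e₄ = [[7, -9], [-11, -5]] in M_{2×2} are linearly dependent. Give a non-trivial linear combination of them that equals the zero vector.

Take coordinates with respect to {E₁₁, E₁₂, E₂₁, E₂₂}.
Write the vectors as columns of a matrix and find a nonzero vector in its null space.
A generator of the null space is (3, -1, 1, -2).

3e₁ - e₂ + e₃ - 2e₄ = 0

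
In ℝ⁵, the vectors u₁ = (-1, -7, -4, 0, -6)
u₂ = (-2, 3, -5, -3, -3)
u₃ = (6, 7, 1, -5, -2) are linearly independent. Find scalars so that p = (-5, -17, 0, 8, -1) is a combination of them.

Set up the augmented matrix [u₁ | u₂ | u₃ | p] and row-reduce.
Back-substitution yields (α₁, α₂, α₃) = (1, -1, -1).

p = u₁ - u₂ - u₃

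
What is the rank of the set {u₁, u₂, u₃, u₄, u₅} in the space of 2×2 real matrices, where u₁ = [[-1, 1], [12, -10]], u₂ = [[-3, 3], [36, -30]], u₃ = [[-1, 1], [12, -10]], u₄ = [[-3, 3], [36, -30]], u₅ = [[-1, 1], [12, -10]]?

1

Use coordinates relative to {E₁₁, E₁₂, E₂₁, E₂₂}.
Apply Gaussian elimination to the matrix whose rows are u₁, u₂, u₃, u₄, u₅.
Exactly 1 pivot survives; hence the rank is 1.
(With 5 elements in a 4-dimensional space the rank is at most 4.)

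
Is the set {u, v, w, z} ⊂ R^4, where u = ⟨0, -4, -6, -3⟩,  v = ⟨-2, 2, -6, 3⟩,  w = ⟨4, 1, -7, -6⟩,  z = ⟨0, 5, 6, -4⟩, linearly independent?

Place the vectors as rows of a 4×4 matrix and reduce to echelon form.
The reduction yields 4 nonzero rows, so the rank is 4.
Since rank = 4 (the number of vectors), the set is linearly independent.

linearly independent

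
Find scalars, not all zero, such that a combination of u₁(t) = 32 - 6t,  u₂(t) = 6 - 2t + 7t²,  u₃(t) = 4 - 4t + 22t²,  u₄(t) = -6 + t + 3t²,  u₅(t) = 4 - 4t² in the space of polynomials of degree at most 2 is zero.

u₁ - 4u₂ + u₃ + 2u₄ = 0

Pass to coordinate vectors relative to the basis {1, t, t²}.
Solve the homogeneous system with u₁, u₂, u₃, u₄, u₅ as columns by row-reducing the coefficient matrix.
One solution (up to scaling) is (1, -4, 1, 2, 0).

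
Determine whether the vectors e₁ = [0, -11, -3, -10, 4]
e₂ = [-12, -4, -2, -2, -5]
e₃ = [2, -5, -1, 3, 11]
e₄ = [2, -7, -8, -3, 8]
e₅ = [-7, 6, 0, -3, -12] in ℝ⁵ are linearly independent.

The matrix [e₁|e₂|e₃|e₄|e₅] has determinant -23695.
A nonzero determinant means the columns are linearly independent.

linearly independent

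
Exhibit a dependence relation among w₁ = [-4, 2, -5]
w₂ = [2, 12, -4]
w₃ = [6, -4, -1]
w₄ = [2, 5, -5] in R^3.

Row-reduce the matrix with w₁, w₂, w₃, w₄ as columns; the null space gives the coefficients.
A generator of the null space is (1, 1, 1, -2).

w₁ + w₂ + w₃ - 2w₄ = 0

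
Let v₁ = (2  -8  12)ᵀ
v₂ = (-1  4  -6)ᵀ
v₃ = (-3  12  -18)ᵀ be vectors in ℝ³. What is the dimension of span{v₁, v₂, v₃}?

Put the 3×3 matrix [v₁|v₂|v₃] into echelon form.
Reduction leaves 1 leading entry, giving rank 1.

dim = 1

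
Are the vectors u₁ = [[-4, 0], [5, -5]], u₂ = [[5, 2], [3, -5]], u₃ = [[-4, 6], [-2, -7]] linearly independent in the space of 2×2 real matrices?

linearly independent

Take coordinates with respect to the standard basis {E₁₁, E₁₂, E₂₁, E₂₂}.
Row-reduce the matrix whose columns are u₁, u₂, u₃.
The reduction yields 3 nonzero rows, so the rank is 3.
Since rank = 3 (the number of vectors), the set is linearly independent.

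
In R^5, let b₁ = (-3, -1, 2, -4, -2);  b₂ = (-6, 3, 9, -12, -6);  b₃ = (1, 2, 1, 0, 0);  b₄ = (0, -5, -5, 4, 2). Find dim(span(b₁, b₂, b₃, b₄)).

Form the matrix with b₁, b₂, b₃, b₄ as columns and reduce.
The echelon form has 2 nonzero rows, so the rank is 2.

2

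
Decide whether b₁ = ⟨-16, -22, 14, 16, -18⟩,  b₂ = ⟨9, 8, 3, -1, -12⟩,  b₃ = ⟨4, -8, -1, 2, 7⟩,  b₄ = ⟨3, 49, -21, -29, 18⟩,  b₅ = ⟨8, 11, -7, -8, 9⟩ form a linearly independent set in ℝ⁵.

One vector is a scalar multiple of another, so the set is dependent.

linearly dependent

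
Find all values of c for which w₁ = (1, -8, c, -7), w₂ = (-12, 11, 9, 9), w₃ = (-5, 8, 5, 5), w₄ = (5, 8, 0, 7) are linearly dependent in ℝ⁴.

c = -17/6

The set is linearly dependent precisely when det[w₁; w₂; w₃; w₄] = 0.
Expanding, det = -252*c - 714.
Solving -252*c - 714 = 0 yields c = -17/6.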